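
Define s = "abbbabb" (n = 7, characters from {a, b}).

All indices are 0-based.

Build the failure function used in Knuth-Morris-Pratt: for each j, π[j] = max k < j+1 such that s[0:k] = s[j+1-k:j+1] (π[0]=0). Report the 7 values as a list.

π[0] = 0
j=1 s[j]='b': π[1]=0 (border '')
j=2 s[j]='b': π[2]=0 (border '')
j=3 s[j]='b': π[3]=0 (border '')
j=4 s[j]='a': π[4]=1 (border 'a')
j=5 s[j]='b': π[5]=2 (border 'ab')
j=6 s[j]='b': π[6]=3 (border 'abb')

[0, 0, 0, 0, 1, 2, 3]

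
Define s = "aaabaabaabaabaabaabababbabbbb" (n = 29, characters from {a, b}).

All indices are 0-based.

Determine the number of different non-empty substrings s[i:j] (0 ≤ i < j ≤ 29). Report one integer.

272

rank→(start, suffix):
  0 → (0, 'aaabaabaabaabaabaabababbabbbb')
  1 → (1, 'aabaabaabaabaabaabababbabbbb')
  2 → (4, 'aabaabaabaabaabababbabbbb')
  3 → (7, 'aabaabaabaabababbabbbb')
  4 → (10, 'aabaabaabababbabbbb')
  5 → (13, 'aabaabababbabbbb')
  6 → (16, 'aabababbabbbb')
  7 → (2, 'abaabaabaabaabaabababbabbbb')
  8 → (5, 'abaabaabaabaabababbabbbb')
  9 → (8, 'abaabaabaabababbabbbb')
  10 → (11, 'abaabaabababbabbbb')
  11 → (14, 'abaabababbabbbb')
  12 → (17, 'abababbabbbb')
  13 → (19, 'ababbabbbb')
  14 → (21, 'abbabbbb')
  15 → (24, 'abbbb')
  16 → (28, 'b')
  17 → (3, 'baabaabaabaabaabababbabbbb')
  18 → (6, 'baabaabaabaabababbabbbb')
  19 → (9, 'baabaabaabababbabbbb')
  20 → (12, 'baabaabababbabbbb')
  21 → (15, 'baabababbabbbb')
  22 → (18, 'bababbabbbb')
  23 → (20, 'babbabbbb')
  24 → (23, 'babbbb')
  25 → (27, 'bb')
  26 → (22, 'bbabbbb')
  27 → (26, 'bbb')
  28 → (25, 'bbbb')

SA = [0, 1, 4, 7, 10, 13, 16, 2, 5, 8, 11, 14, 17, 19, 21, 24, 28, 3, 6, 9, 12, 15, 18, 20, 23, 27, 22, 26, 25]
i: (SA[i-1],SA[i]) lcp shared
  1: (0,1) 2 'aa'
  2: (1,4) 16 'aabaabaabaabaaba'
  3: (4,7) 13 'aabaabaabaaba'
  4: (7,10) 10 'aabaabaaba'
  5: (10,13) 7 'aabaaba'
  6: (13,16) 4 'aaba'
  7: (16,2) 1 'a'
  8: (2,5) 15 'abaabaabaabaaba'
  9: (5,8) 12 'abaabaabaaba'
  10: (8,11) 9 'abaabaaba'
  11: (11,14) 6 'abaaba'
  12: (14,17) 3 'aba'
  13: (17,19) 4 'abab'
  14: (19,21) 2 'ab'
  15: (21,24) 3 'abb'
  16: (24,28) 0 ''
  17: (28,3) 1 'b'
  18: (3,6) 14 'baabaabaabaaba'
  19: (6,9) 11 'baabaabaaba'
  20: (9,12) 8 'baabaaba'
  21: (12,15) 5 'baaba'
  22: (15,18) 2 'ba'
  23: (18,20) 3 'bab'
  24: (20,23) 4 'babb'
  25: (23,27) 1 'b'
  26: (27,22) 2 'bb'
  27: (22,26) 2 'bb'
  28: (26,25) 3 'bbb'

n(n+1)/2 = 29·30/2 = 435
Σ LCP = 0 + 2 + 16 + 13 + 10 + 7 + 4 + 1 + 15 + 12 + 9 + 6 + 3 + 4 + 2 + 3 + 0 + 1 + 14 + 11 + 8 + 5 + 2 + 3 + 4 + 1 + 2 + 2 + 3 = 163
distinct = 435 − 163 = 272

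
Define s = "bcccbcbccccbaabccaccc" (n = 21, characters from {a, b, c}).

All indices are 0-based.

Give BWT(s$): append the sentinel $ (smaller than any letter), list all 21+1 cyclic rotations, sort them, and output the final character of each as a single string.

rank  rotation                last
    0  $bcccbcbccccbaabccaccc  c
    1  aabccaccc$bcccbcbccccb  b
    2  abccaccc$bcccbcbccccba  a
    3  accc$bcccbcbccccbaabcc  c
    4  baabccaccc$bcccbcbcccc  c
    5  bcbccccbaabccaccc$bccc  c
    6  bccaccc$bcccbcbccccbaa  a
    7  bcccbcbccccbaabccaccc$  $
    8  bccccbaabccaccc$bcccbc  c
    9  c$bcccbcbccccbaabccacc  c
   10  caccc$bcccbcbccccbaabc  c
   11  cbaabccaccc$bcccbcbccc  c
   12  cbcbccccbaabccaccc$bcc  c
   13  cbccccbaabccaccc$bcccb  b
   14  cc$bcccbcbccccbaabccac  c
   15  ccaccc$bcccbcbccccbaab  b
   16  ccbaabccaccc$bcccbcbcc  c
   17  ccbcbccccbaabccaccc$bc  c
   18  ccc$bcccbcbccccbaabcca  a
   19  cccbaabccaccc$bcccbcbc  c
   20  cccbcbccccbaabccaccc$b  b
   21  ccccbaabccaccc$bcccbcb  b

cbaccca$cccccbcbccacbb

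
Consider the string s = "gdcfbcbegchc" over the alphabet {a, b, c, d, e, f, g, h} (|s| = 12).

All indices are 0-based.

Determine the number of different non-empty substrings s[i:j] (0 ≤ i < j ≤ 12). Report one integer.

73

rank | idx | suffix
   0 |   4 | bcbegchc
   1 |   6 | begchc
   2 |  11 | c
   3 |   5 | cbegchc
   4 |   2 | cfbcbegchc
   5 |   9 | chc
   6 |   1 | dcfbcbegchc
   7 |   7 | egchc
   8 |   3 | fbcbegchc
   9 |   8 | gchc
  10 |   0 | gdcfbcbegchc
  11 |  10 | hc

SA = [4, 6, 11, 5, 2, 9, 1, 7, 3, 8, 0, 10]
[i] adj suffixes → lcp
  [1] 4/6 → 1 ('b')
  [2] 6/11 → 0 ('')
  [3] 11/5 → 1 ('c')
  [4] 5/2 → 1 ('c')
  [5] 2/9 → 1 ('c')
  [6] 9/1 → 0 ('')
  [7] 1/7 → 0 ('')
  [8] 7/3 → 0 ('')
  [9] 3/8 → 0 ('')
  [10] 8/0 → 1 ('g')
  [11] 0/10 → 0 ('')

n(n+1)/2 = 12·13/2 = 78
Σ LCP = 0 + 1 + 0 + 1 + 1 + 1 + 0 + 0 + 0 + 0 + 1 + 0 = 5
distinct = 78 − 5 = 73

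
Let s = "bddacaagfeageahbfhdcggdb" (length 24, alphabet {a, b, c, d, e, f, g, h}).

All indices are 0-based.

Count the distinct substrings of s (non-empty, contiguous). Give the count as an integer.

282

rank→(start, suffix):
  0 → (5, 'aagfeageahbfhdcggdb')
  1 → (3, 'acaagfeageahbfhdcggdb')
  2 → (10, 'ageahbfhdcggdb')
  3 → (6, 'agfeageahbfhdcggdb')
  4 → (13, 'ahbfhdcggdb')
  5 → (23, 'b')
  6 → (0, 'bddacaagfeageahbfhdcggdb')
  7 → (15, 'bfhdcggdb')
  8 → (4, 'caagfeageahbfhdcggdb')
  9 → (19, 'cggdb')
  10 → (2, 'dacaagfeageahbfhdcggdb')
  11 → (22, 'db')
  12 → (18, 'dcggdb')
  13 → (1, 'ddacaagfeageahbfhdcggdb')
  14 → (9, 'eageahbfhdcggdb')
  15 → (12, 'eahbfhdcggdb')
  16 → (8, 'feageahbfhdcggdb')
  17 → (16, 'fhdcggdb')
  18 → (21, 'gdb')
  19 → (11, 'geahbfhdcggdb')
  20 → (7, 'gfeageahbfhdcggdb')
  21 → (20, 'ggdb')
  22 → (14, 'hbfhdcggdb')
  23 → (17, 'hdcggdb')

SA = [5, 3, 10, 6, 13, 23, 0, 15, 4, 19, 2, 22, 18, 1, 9, 12, 8, 16, 21, 11, 7, 20, 14, 17]
rank  pair      lcp
   1  s[5:],s[3:]  1  'a'
   2  s[3:],s[10:]  1  'a'
   3  s[10:],s[6:]  2  'ag'
   4  s[6:],s[13:]  1  'a'
   5  s[13:],s[23:]  0  ''
   6  s[23:],s[0:]  1  'b'
   7  s[0:],s[15:]  1  'b'
   8  s[15:],s[4:]  0  ''
   9  s[4:],s[19:]  1  'c'
  10  s[19:],s[2:]  0  ''
  11  s[2:],s[22:]  1  'd'
  12  s[22:],s[18:]  1  'd'
  13  s[18:],s[1:]  1  'd'
  14  s[1:],s[9:]  0  ''
  15  s[9:],s[12:]  2  'ea'
  16  s[12:],s[8:]  0  ''
  17  s[8:],s[16:]  1  'f'
  18  s[16:],s[21:]  0  ''
  19  s[21:],s[11:]  1  'g'
  20  s[11:],s[7:]  1  'g'
  21  s[7:],s[20:]  1  'g'
  22  s[20:],s[14:]  0  ''
  23  s[14:],s[17:]  1  'h'

n(n+1)/2 = 24·25/2 = 300
Σ LCP = 0 + 1 + 1 + 2 + 1 + 0 + 1 + 1 + 0 + 1 + 0 + 1 + 1 + 1 + 0 + 2 + 0 + 1 + 0 + 1 + 1 + 1 + 0 + 1 = 18
distinct = 300 − 18 = 282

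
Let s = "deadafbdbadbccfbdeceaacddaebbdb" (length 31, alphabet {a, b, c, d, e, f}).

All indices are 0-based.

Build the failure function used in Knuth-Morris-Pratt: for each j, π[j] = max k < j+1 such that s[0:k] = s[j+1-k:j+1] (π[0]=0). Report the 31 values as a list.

π[0] = 0
j=1 s[j]='e': π[1]=0 (border '')
j=2 s[j]='a': π[2]=0 (border '')
j=3 s[j]='d': π[3]=1 (border 'd')
j=4 s[j]='a': k: 1→0; π[4]=0 (border '')
j=5 s[j]='f': π[5]=0 (border '')
j=6 s[j]='b': π[6]=0 (border '')
j=7 s[j]='d': π[7]=1 (border 'd')
j=8 s[j]='b': k: 1→0; π[8]=0 (border '')
j=9 s[j]='a': π[9]=0 (border '')
j=10 s[j]='d': π[10]=1 (border 'd')
j=11 s[j]='b': k: 1→0; π[11]=0 (border '')
j=12 s[j]='c': π[12]=0 (border '')
j=13 s[j]='c': π[13]=0 (border '')
j=14 s[j]='f': π[14]=0 (border '')
j=15 s[j]='b': π[15]=0 (border '')
j=16 s[j]='d': π[16]=1 (border 'd')
j=17 s[j]='e': π[17]=2 (border 'de')
j=18 s[j]='c': k: 2→0; π[18]=0 (border '')
j=19 s[j]='e': π[19]=0 (border '')
j=20 s[j]='a': π[20]=0 (border '')
j=21 s[j]='a': π[21]=0 (border '')
j=22 s[j]='c': π[22]=0 (border '')
j=23 s[j]='d': π[23]=1 (border 'd')
j=24 s[j]='d': k: 1→0; π[24]=1 (border 'd')
j=25 s[j]='a': k: 1→0; π[25]=0 (border '')
j=26 s[j]='e': π[26]=0 (border '')
j=27 s[j]='b': π[27]=0 (border '')
j=28 s[j]='b': π[28]=0 (border '')
j=29 s[j]='d': π[29]=1 (border 'd')
j=30 s[j]='b': k: 1→0; π[30]=0 (border '')

[0, 0, 0, 1, 0, 0, 0, 1, 0, 0, 1, 0, 0, 0, 0, 0, 1, 2, 0, 0, 0, 0, 0, 1, 1, 0, 0, 0, 0, 1, 0]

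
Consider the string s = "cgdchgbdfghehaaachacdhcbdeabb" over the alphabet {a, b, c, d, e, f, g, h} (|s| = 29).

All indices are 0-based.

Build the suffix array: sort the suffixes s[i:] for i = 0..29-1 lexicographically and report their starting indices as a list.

rank→(start, suffix):
  0 → (13, 'aaachacdhcbdeabb')
  1 → (14, 'aachacdhcbdeabb')
  2 → (26, 'abb')
  3 → (18, 'acdhcbdeabb')
  4 → (15, 'achacdhcbdeabb')
  5 → (28, 'b')
  6 → (27, 'bb')
  7 → (23, 'bdeabb')
  8 → (6, 'bdfghehaaachacdhcbdeabb')
  9 → (22, 'cbdeabb')
  10 → (19, 'cdhcbdeabb')
  11 → (0, 'cgdchgbdfghehaaachacdhcbdeabb')
  12 → (16, 'chacdhcbdeabb')
  13 → (3, 'chgbdfghehaaachacdhcbdeabb')
  14 → (2, 'dchgbdfghehaaachacdhcbdeabb')
  15 → (24, 'deabb')
  16 → (7, 'dfghehaaachacdhcbdeabb')
  17 → (20, 'dhcbdeabb')
  18 → (25, 'eabb')
  19 → (11, 'ehaaachacdhcbdeabb')
  20 → (8, 'fghehaaachacdhcbdeabb')
  21 → (5, 'gbdfghehaaachacdhcbdeabb')
  22 → (1, 'gdchgbdfghehaaachacdhcbdeabb')
  23 → (9, 'ghehaaachacdhcbdeabb')
  24 → (12, 'haaachacdhcbdeabb')
  25 → (17, 'hacdhcbdeabb')
  26 → (21, 'hcbdeabb')
  27 → (10, 'hehaaachacdhcbdeabb')
  28 → (4, 'hgbdfghehaaachacdhcbdeabb')

[13, 14, 26, 18, 15, 28, 27, 23, 6, 22, 19, 0, 16, 3, 2, 24, 7, 20, 25, 11, 8, 5, 1, 9, 12, 17, 21, 10, 4]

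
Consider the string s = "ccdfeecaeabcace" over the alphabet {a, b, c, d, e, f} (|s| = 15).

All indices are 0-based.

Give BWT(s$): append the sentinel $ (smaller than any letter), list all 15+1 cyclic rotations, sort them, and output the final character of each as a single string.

rank  rotation          last
    0  $ccdfeecaeabcace  e
    1  abcace$ccdfeecae  e
    2  ace$ccdfeecaeabc  c
    3  aeabcace$ccdfeec  c
    4  bcace$ccdfeecaea  a
    5  cace$ccdfeecaeab  b
    6  caeabcace$ccdfee  e
    7  ccdfeecaeabcace$  $
    8  cdfeecaeabcace$c  c
    9  ce$ccdfeecaeabca  a
   10  dfeecaeabcace$cc  c
   11  e$ccdfeecaeabcac  c
   12  eabcace$ccdfeeca  a
   13  ecaeabcace$ccdfe  e
   14  eecaeabcace$ccdf  f
   15  feecaeabcace$ccd  d

eeccabe$caccaefd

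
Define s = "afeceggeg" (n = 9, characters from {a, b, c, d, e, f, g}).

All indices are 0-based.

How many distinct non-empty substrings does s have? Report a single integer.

40

rank | idx | suffix
   0 |   0 | afeceggeg
   1 |   3 | ceggeg
   2 |   2 | eceggeg
   3 |   7 | eg
   4 |   4 | eggeg
   5 |   1 | feceggeg
   6 |   8 | g
   7 |   6 | geg
   8 |   5 | ggeg

SA = [0, 3, 2, 7, 4, 1, 8, 6, 5]
i: (SA[i-1],SA[i]) lcp shared
  1: (0,3) 0 ''
  2: (3,2) 0 ''
  3: (2,7) 1 'e'
  4: (7,4) 2 'eg'
  5: (4,1) 0 ''
  6: (1,8) 0 ''
  7: (8,6) 1 'g'
  8: (6,5) 1 'g'

n(n+1)/2 = 9·10/2 = 45
Σ LCP = 0 + 0 + 0 + 1 + 2 + 0 + 0 + 1 + 1 = 5
distinct = 45 − 5 = 40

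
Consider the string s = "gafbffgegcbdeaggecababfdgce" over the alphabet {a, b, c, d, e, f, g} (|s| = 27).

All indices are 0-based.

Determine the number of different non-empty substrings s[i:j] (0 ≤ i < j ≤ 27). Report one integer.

354

rank→(start, suffix):
  0 → (18, 'ababfdgce')
  1 → (20, 'abfdgce')
  2 → (1, 'afbffgegcbdeaggecababfdgce')
  3 → (13, 'aggecababfdgce')
  4 → (19, 'babfdgce')
  5 → (10, 'bdeaggecababfdgce')
  6 → (21, 'bfdgce')
  7 → (3, 'bffgegcbdeaggecababfdgce')
  8 → (17, 'cababfdgce')
  9 → (9, 'cbdeaggecababfdgce')
  10 → (25, 'ce')
  11 → (11, 'deaggecababfdgce')
  12 → (23, 'dgce')
  13 → (26, 'e')
  14 → (12, 'eaggecababfdgce')
  15 → (16, 'ecababfdgce')
  16 → (7, 'egcbdeaggecababfdgce')
  17 → (2, 'fbffgegcbdeaggecababfdgce')
  18 → (22, 'fdgce')
  19 → (4, 'ffgegcbdeaggecababfdgce')
  20 → (5, 'fgegcbdeaggecababfdgce')
  21 → (0, 'gafbffgegcbdeaggecababfdgce')
  22 → (8, 'gcbdeaggecababfdgce')
  23 → (24, 'gce')
  24 → (15, 'gecababfdgce')
  25 → (6, 'gegcbdeaggecababfdgce')
  26 → (14, 'ggecababfdgce')

SA = [18, 20, 1, 13, 19, 10, 21, 3, 17, 9, 25, 11, 23, 26, 12, 16, 7, 2, 22, 4, 5, 0, 8, 24, 15, 6, 14]
[i] adj suffixes → lcp
  [1] 18/20 → 2 ('ab')
  [2] 20/1 → 1 ('a')
  [3] 1/13 → 1 ('a')
  [4] 13/19 → 0 ('')
  [5] 19/10 → 1 ('b')
  [6] 10/21 → 1 ('b')
  [7] 21/3 → 2 ('bf')
  [8] 3/17 → 0 ('')
  [9] 17/9 → 1 ('c')
  [10] 9/25 → 1 ('c')
  [11] 25/11 → 0 ('')
  [12] 11/23 → 1 ('d')
  [13] 23/26 → 0 ('')
  [14] 26/12 → 1 ('e')
  [15] 12/16 → 1 ('e')
  [16] 16/7 → 1 ('e')
  [17] 7/2 → 0 ('')
  [18] 2/22 → 1 ('f')
  [19] 22/4 → 1 ('f')
  [20] 4/5 → 1 ('f')
  [21] 5/0 → 0 ('')
  [22] 0/8 → 1 ('g')
  [23] 8/24 → 2 ('gc')
  [24] 24/15 → 1 ('g')
  [25] 15/6 → 2 ('ge')
  [26] 6/14 → 1 ('g')

n(n+1)/2 = 27·28/2 = 378
Σ LCP = 0 + 2 + 1 + 1 + 0 + 1 + 1 + 2 + 0 + 1 + 1 + 0 + 1 + 0 + 1 + 1 + 1 + 0 + 1 + 1 + 1 + 0 + 1 + 2 + 1 + 2 + 1 = 24
distinct = 378 − 24 = 354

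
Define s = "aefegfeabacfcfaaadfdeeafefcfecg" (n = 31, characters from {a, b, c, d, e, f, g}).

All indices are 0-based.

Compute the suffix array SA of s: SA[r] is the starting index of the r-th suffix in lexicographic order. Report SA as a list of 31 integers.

rank→(start, suffix):
  0 → (14, 'aaadfdeeafefcfecg')
  1 → (15, 'aadfdeeafefcfecg')
  2 → (7, 'abacfcfaaadfdeeafefcfecg')
  3 → (9, 'acfcfaaadfdeeafefcfecg')
  4 → (16, 'adfdeeafefcfecg')
  5 → (0, 'aefegfeabacfcfaaadfdeeafefcfecg')
  6 → (22, 'afefcfecg')
  7 → (8, 'bacfcfaaadfdeeafefcfecg')
  8 → (12, 'cfaaadfdeeafefcfecg')
  9 → (10, 'cfcfaaadfdeeafefcfecg')
  10 → (26, 'cfecg')
  11 → (29, 'cg')
  12 → (19, 'deeafefcfecg')
  13 → (17, 'dfdeeafefcfecg')
  14 → (6, 'eabacfcfaaadfdeeafefcfecg')
  15 → (21, 'eafefcfecg')
  16 → (28, 'ecg')
  17 → (20, 'eeafefcfecg')
  18 → (24, 'efcfecg')
  19 → (1, 'efegfeabacfcfaaadfdeeafefcfecg')
  20 → (3, 'egfeabacfcfaaadfdeeafefcfecg')
  21 → (13, 'faaadfdeeafefcfecg')
  22 → (11, 'fcfaaadfdeeafefcfecg')
  23 → (25, 'fcfecg')
  24 → (18, 'fdeeafefcfecg')
  25 → (5, 'feabacfcfaaadfdeeafefcfecg')
  26 → (27, 'fecg')
  27 → (23, 'fefcfecg')
  28 → (2, 'fegfeabacfcfaaadfdeeafefcfecg')
  29 → (30, 'g')
  30 → (4, 'gfeabacfcfaaadfdeeafefcfecg')

[14, 15, 7, 9, 16, 0, 22, 8, 12, 10, 26, 29, 19, 17, 6, 21, 28, 20, 24, 1, 3, 13, 11, 25, 18, 5, 27, 23, 2, 30, 4]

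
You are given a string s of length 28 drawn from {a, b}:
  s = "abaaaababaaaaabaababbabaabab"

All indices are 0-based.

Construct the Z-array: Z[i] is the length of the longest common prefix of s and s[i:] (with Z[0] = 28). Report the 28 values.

Z[0]=28
i=1: fresh scan; Z[1]=0
i=2: fresh scan; Z[2]=1 grow→box=[2,3)
i=3: fresh scan; Z[3]=1 grow→box=[3,4)
i=4: fresh scan; Z[4]=1 grow→box=[4,5)
i=5: fresh scan; Z[5]=3 grow→box=[5,8)
i=6: min(r-i=2, Z[1]=0)=0; Z[6]=0
i=7: min(r-i=1, Z[2]=1)=1; Z[7]=6 grow→box=[7,13)
i=8: min(r-i=5, Z[1]=0)=0; Z[8]=0
i=9: min(r-i=4, Z[2]=1)=1; Z[9]=1
i=10: min(r-i=3, Z[3]=1)=1; Z[10]=1
i=11: min(r-i=2, Z[4]=1)=1; Z[11]=1
i=12: min(r-i=1, Z[5]=3)=1; Z[12]=1
i=13: fresh scan; Z[13]=4 grow→box=[13,17)
i=14: min(r-i=3, Z[1]=0)=0; Z[14]=0
i=15: min(r-i=2, Z[2]=1)=1; Z[15]=1
i=16: min(r-i=1, Z[3]=1)=1; Z[16]=3 grow→box=[16,19)
i=17: min(r-i=2, Z[1]=0)=0; Z[17]=0
i=18: min(r-i=1, Z[2]=1)=1; Z[18]=2 grow→box=[18,20)
i=19: min(r-i=1, Z[1]=0)=0; Z[19]=0
i=20: fresh scan; Z[20]=0
i=21: fresh scan; Z[21]=4 grow→box=[21,25)
i=22: min(r-i=3, Z[1]=0)=0; Z[22]=0
i=23: min(r-i=2, Z[2]=1)=1; Z[23]=1
i=24: min(r-i=1, Z[3]=1)=1; Z[24]=3 grow→box=[24,27)
i=25: min(r-i=2, Z[1]=0)=0; Z[25]=0
i=26: min(r-i=1, Z[2]=1)=1; Z[26]=2 grow→box=[26,28)
i=27: min(r-i=1, Z[1]=0)=0; Z[27]=0

[28, 0, 1, 1, 1, 3, 0, 6, 0, 1, 1, 1, 1, 4, 0, 1, 3, 0, 2, 0, 0, 4, 0, 1, 3, 0, 2, 0]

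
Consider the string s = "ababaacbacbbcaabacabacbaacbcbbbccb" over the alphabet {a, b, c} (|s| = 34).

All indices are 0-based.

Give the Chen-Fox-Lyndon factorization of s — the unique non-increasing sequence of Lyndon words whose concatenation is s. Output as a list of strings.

["ab", "ab", "aacbacbbc", "aabacabacbaacbcbbbccb"]

emit factor 1: 'ab' (i=0, period=2)
emit factor 2: 'ab' (i=2, period=2)
emit factor 3: 'aacbacbbc' (i=4, period=9)
emit factor 4: 'aabacabacbaacbcbbbccb' (i=13, period=21)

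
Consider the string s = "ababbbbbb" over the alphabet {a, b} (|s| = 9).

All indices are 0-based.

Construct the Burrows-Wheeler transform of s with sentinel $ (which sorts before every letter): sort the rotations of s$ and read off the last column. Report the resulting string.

b$bbabbbba

rank  rotation    last
    0  $ababbbbbb  b
    1  ababbbbbb$  $
    2  abbbbbb$ab  b
    3  b$ababbbbb  b
    4  babbbbbb$a  a
    5  bb$ababbbb  b
    6  bbb$ababbb  b
    7  bbbb$ababb  b
    8  bbbbb$abab  b
    9  bbbbbb$aba  a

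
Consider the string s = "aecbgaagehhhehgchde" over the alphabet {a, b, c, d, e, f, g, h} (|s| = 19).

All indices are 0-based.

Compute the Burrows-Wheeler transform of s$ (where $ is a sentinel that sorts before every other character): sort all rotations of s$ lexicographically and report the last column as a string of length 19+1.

eg$aceghdahgbhachehe

rank  rotation              last
    0  $aecbgaagehhhehgchde  e
    1  aagehhhehgchde$aecbg  g
    2  aecbgaagehhhehgchde$  $
    3  agehhhehgchde$aecbga  a
    4  bgaagehhhehgchde$aec  c
    5  cbgaagehhhehgchde$ae  e
    6  chde$aecbgaagehhhehg  g
    7  de$aecbgaagehhhehgch  h
    8  e$aecbgaagehhhehgchd  d
    9  ecbgaagehhhehgchde$a  a
   10  ehgchde$aecbgaagehhh  h
   11  ehhhehgchde$aecbgaag  g
   12  gaagehhhehgchde$aecb  b
   13  gchde$aecbgaagehhheh  h
   14  gehhhehgchde$aecbgaa  a
   15  hde$aecbgaagehhhehgc  c
   16  hehgchde$aecbgaagehh  h
   17  hgchde$aecbgaagehhhe  e
   18  hhehgchde$aecbgaageh  h
   19  hhhehgchde$aecbgaage  e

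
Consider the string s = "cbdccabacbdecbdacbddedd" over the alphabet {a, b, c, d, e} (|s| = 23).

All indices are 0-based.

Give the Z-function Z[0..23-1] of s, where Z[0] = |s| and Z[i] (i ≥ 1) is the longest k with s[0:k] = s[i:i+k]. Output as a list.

[23, 0, 0, 1, 1, 0, 0, 0, 3, 0, 0, 0, 3, 0, 0, 0, 3, 0, 0, 0, 0, 0, 0]

Z[0]=23
i=1: i≥r, start 0; Z[1]=0
i=2: i≥r, start 0; Z[2]=0
i=3: i≥r, start 0; Z[3]=1 extend→box=[3,4)
i=4: i≥r, start 0; Z[4]=1 extend→box=[4,5)
i=5: i≥r, start 0; Z[5]=0
i=6: i≥r, start 0; Z[6]=0
i=7: i≥r, start 0; Z[7]=0
i=8: i≥r, start 0; Z[8]=3 extend→box=[8,11)
i=9: min(r-i=2, Z[1]=0)=0; Z[9]=0
i=10: min(r-i=1, Z[2]=0)=0; Z[10]=0
i=11: i≥r, start 0; Z[11]=0
i=12: i≥r, start 0; Z[12]=3 extend→box=[12,15)
i=13: min(r-i=2, Z[1]=0)=0; Z[13]=0
i=14: min(r-i=1, Z[2]=0)=0; Z[14]=0
i=15: i≥r, start 0; Z[15]=0
i=16: i≥r, start 0; Z[16]=3 extend→box=[16,19)
i=17: min(r-i=2, Z[1]=0)=0; Z[17]=0
i=18: min(r-i=1, Z[2]=0)=0; Z[18]=0
i=19: i≥r, start 0; Z[19]=0
i=20: i≥r, start 0; Z[20]=0
i=21: i≥r, start 0; Z[21]=0
i=22: i≥r, start 0; Z[22]=0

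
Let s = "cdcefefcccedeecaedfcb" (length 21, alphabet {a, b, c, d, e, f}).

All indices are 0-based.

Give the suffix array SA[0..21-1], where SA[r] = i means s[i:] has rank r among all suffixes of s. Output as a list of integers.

rank | idx | suffix
   0 |  15 | aedfcb
   1 |  20 | b
   2 |  14 | caedfcb
   3 |  19 | cb
   4 |   7 | cccedeecaedfcb
   5 |   8 | ccedeecaedfcb
   6 |   0 | cdcefefcccedeecaedfcb
   7 |   9 | cedeecaedfcb
   8 |   2 | cefefcccedeecaedfcb
   9 |   1 | dcefefcccedeecaedfcb
  10 |  11 | deecaedfcb
  11 |  17 | dfcb
  12 |  13 | ecaedfcb
  13 |  10 | edeecaedfcb
  14 |  16 | edfcb
  15 |  12 | eecaedfcb
  16 |   5 | efcccedeecaedfcb
  17 |   3 | efefcccedeecaedfcb
  18 |  18 | fcb
  19 |   6 | fcccedeecaedfcb
  20 |   4 | fefcccedeecaedfcb

[15, 20, 14, 19, 7, 8, 0, 9, 2, 1, 11, 17, 13, 10, 16, 12, 5, 3, 18, 6, 4]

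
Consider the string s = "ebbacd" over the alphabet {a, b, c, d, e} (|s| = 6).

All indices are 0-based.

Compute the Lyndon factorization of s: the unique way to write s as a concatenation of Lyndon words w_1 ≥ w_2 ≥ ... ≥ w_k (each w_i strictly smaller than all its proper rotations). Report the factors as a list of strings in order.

["e", "b", "b", "acd"]

emit factor 1: 'e' (i=0, period=1)
emit factor 2: 'b' (i=1, period=1)
emit factor 3: 'b' (i=2, period=1)
emit factor 4: 'acd' (i=3, period=3)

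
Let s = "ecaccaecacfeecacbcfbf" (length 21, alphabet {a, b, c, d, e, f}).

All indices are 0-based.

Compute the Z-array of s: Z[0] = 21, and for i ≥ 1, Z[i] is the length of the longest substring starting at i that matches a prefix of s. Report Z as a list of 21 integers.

[21, 0, 0, 0, 0, 0, 4, 0, 0, 0, 0, 1, 4, 0, 0, 0, 0, 0, 0, 0, 0]

Z[0]=21
i=1: i≥r, start 0; Z[1]=0
i=2: i≥r, start 0; Z[2]=0
i=3: i≥r, start 0; Z[3]=0
i=4: i≥r, start 0; Z[4]=0
i=5: i≥r, start 0; Z[5]=0
i=6: i≥r, start 0; Z[6]=4 extend→box=[6,10)
i=7: min(r-i=3, Z[1]=0)=0; Z[7]=0
i=8: min(r-i=2, Z[2]=0)=0; Z[8]=0
i=9: min(r-i=1, Z[3]=0)=0; Z[9]=0
i=10: i≥r, start 0; Z[10]=0
i=11: i≥r, start 0; Z[11]=1 extend→box=[11,12)
i=12: i≥r, start 0; Z[12]=4 extend→box=[12,16)
i=13: min(r-i=3, Z[1]=0)=0; Z[13]=0
i=14: min(r-i=2, Z[2]=0)=0; Z[14]=0
i=15: min(r-i=1, Z[3]=0)=0; Z[15]=0
i=16: i≥r, start 0; Z[16]=0
i=17: i≥r, start 0; Z[17]=0
i=18: i≥r, start 0; Z[18]=0
i=19: i≥r, start 0; Z[19]=0
i=20: i≥r, start 0; Z[20]=0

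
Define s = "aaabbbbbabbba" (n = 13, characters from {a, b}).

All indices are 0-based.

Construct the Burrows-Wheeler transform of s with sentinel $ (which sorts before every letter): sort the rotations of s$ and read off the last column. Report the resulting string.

ab$ababbbbabba

rank  rotation        last
    0  $aaabbbbbabbba  a
    1  a$aaabbbbbabbb  b
    2  aaabbbbbabbba$  $
    3  aabbbbbabbba$a  a
    4  abbba$aaabbbbb  b
    5  abbbbbabbba$aa  a
    6  ba$aaabbbbbabb  b
    7  babbba$aaabbbb  b
    8  bba$aaabbbbbab  b
    9  bbabbba$aaabbb  b
   10  bbba$aaabbbbba  a
   11  bbbabbba$aaabb  b
   12  bbbbabbba$aaab  b
   13  bbbbbabbba$aaa  a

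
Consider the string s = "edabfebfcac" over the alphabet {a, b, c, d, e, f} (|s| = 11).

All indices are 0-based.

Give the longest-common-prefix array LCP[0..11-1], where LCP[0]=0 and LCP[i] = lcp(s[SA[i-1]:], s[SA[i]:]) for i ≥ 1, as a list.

rank | idx | suffix
   0 |   2 | abfebfcac
   1 |   9 | ac
   2 |   6 | bfcac
   3 |   3 | bfebfcac
   4 |  10 | c
   5 |   8 | cac
   6 |   1 | dabfebfcac
   7 |   5 | ebfcac
   8 |   0 | edabfebfcac
   9 |   7 | fcac
  10 |   4 | febfcac

SA = [2, 9, 6, 3, 10, 8, 1, 5, 0, 7, 4]
[i] adj suffixes → lcp
  [1] 2/9 → 1 ('a')
  [2] 9/6 → 0 ('')
  [3] 6/3 → 2 ('bf')
  [4] 3/10 → 0 ('')
  [5] 10/8 → 1 ('c')
  [6] 8/1 → 0 ('')
  [7] 1/5 → 0 ('')
  [8] 5/0 → 1 ('e')
  [9] 0/7 → 0 ('')
  [10] 7/4 → 1 ('f')

[0, 1, 0, 2, 0, 1, 0, 0, 1, 0, 1]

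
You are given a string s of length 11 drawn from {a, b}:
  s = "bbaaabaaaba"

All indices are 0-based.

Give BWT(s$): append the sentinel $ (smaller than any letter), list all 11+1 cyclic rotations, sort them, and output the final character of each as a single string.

rank  rotation      last
    0  $bbaaabaaaba  a
    1  a$bbaaabaaab  b
    2  aaaba$bbaaab  b
    3  aaabaaaba$bb  b
    4  aaba$bbaaaba  a
    5  aabaaaba$bba  a
    6  aba$bbaaabaa  a
    7  abaaaba$bbaa  a
    8  ba$bbaaabaaa  a
    9  baaaba$bbaaa  a
   10  baaabaaaba$b  b
   11  bbaaabaaaba$  $

abbbaaaaaab$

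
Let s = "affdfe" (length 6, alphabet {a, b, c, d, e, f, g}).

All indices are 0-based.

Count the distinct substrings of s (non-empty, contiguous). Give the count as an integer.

19

rank | idx | suffix
   0 |   0 | affdfe
   1 |   3 | dfe
   2 |   5 | e
   3 |   2 | fdfe
   4 |   4 | fe
   5 |   1 | ffdfe

SA = [0, 3, 5, 2, 4, 1]
i: (SA[i-1],SA[i]) lcp shared
  1: (0,3) 0 ''
  2: (3,5) 0 ''
  3: (5,2) 0 ''
  4: (2,4) 1 'f'
  5: (4,1) 1 'f'

n(n+1)/2 = 6·7/2 = 21
Σ LCP = 0 + 0 + 0 + 0 + 1 + 1 = 2
distinct = 21 − 2 = 19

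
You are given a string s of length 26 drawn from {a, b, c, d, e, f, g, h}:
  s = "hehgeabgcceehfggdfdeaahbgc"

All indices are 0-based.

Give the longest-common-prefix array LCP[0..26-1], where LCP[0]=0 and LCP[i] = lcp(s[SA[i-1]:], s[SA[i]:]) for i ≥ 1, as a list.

[0, 1, 1, 0, 3, 0, 1, 1, 0, 1, 0, 2, 1, 1, 2, 0, 1, 0, 2, 1, 1, 1, 0, 1, 1, 1]

sorted suffixes:
  #0 SA[0]=20  'aahbgc'
  #1 SA[1]=5  'abgcceehfggdfdeaahbgc'
  #2 SA[2]=21  'ahbgc'
  #3 SA[3]=23  'bgc'
  #4 SA[4]=6  'bgcceehfggdfdeaahbgc'
  #5 SA[5]=25  'c'
  #6 SA[6]=8  'cceehfggdfdeaahbgc'
  #7 SA[7]=9  'ceehfggdfdeaahbgc'
  #8 SA[8]=18  'deaahbgc'
  #9 SA[9]=16  'dfdeaahbgc'
  #10 SA[10]=19  'eaahbgc'
  #11 SA[11]=4  'eabgcceehfggdfdeaahbgc'
  #12 SA[12]=10  'eehfggdfdeaahbgc'
  #13 SA[13]=11  'ehfggdfdeaahbgc'
  #14 SA[14]=1  'ehgeabgcceehfggdfdeaahbgc'
  #15 SA[15]=17  'fdeaahbgc'
  #16 SA[16]=13  'fggdfdeaahbgc'
  #17 SA[17]=24  'gc'
  #18 SA[18]=7  'gcceehfggdfdeaahbgc'
  #19 SA[19]=15  'gdfdeaahbgc'
  #20 SA[20]=3  'geabgcceehfggdfdeaahbgc'
  #21 SA[21]=14  'ggdfdeaahbgc'
  #22 SA[22]=22  'hbgc'
  #23 SA[23]=0  'hehgeabgcceehfggdfdeaahbgc'
  #24 SA[24]=12  'hfggdfdeaahbgc'
  #25 SA[25]=2  'hgeabgcceehfggdfdeaahbgc'

SA = [20, 5, 21, 23, 6, 25, 8, 9, 18, 16, 19, 4, 10, 11, 1, 17, 13, 24, 7, 15, 3, 14, 22, 0, 12, 2]
i: (SA[i-1],SA[i]) lcp shared
  1: (20,5) 1 'a'
  2: (5,21) 1 'a'
  3: (21,23) 0 ''
  4: (23,6) 3 'bgc'
  5: (6,25) 0 ''
  6: (25,8) 1 'c'
  7: (8,9) 1 'c'
  8: (9,18) 0 ''
  9: (18,16) 1 'd'
  10: (16,19) 0 ''
  11: (19,4) 2 'ea'
  12: (4,10) 1 'e'
  13: (10,11) 1 'e'
  14: (11,1) 2 'eh'
  15: (1,17) 0 ''
  16: (17,13) 1 'f'
  17: (13,24) 0 ''
  18: (24,7) 2 'gc'
  19: (7,15) 1 'g'
  20: (15,3) 1 'g'
  21: (3,14) 1 'g'
  22: (14,22) 0 ''
  23: (22,0) 1 'h'
  24: (0,12) 1 'h'
  25: (12,2) 1 'h'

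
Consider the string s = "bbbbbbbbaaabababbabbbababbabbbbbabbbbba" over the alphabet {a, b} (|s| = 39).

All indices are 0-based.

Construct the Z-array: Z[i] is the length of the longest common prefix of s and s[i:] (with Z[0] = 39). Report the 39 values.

[39, 7, 6, 5, 4, 3, 2, 1, 0, 0, 0, 1, 0, 1, 0, 2, 1, 0, 3, 2, 1, 0, 1, 0, 2, 1, 0, 5, 4, 3, 2, 1, 0, 5, 4, 3, 2, 1, 0]

Z[0]=39
i=1: i≥r, start 0; Z[1]=7 scan→box=[1,8)
i=2: min(r-i=6, Z[1]=7)=6; Z[2]=6
i=3: min(r-i=5, Z[2]=6)=5; Z[3]=5
i=4: min(r-i=4, Z[3]=5)=4; Z[4]=4
i=5: min(r-i=3, Z[4]=4)=3; Z[5]=3
i=6: min(r-i=2, Z[5]=3)=2; Z[6]=2
i=7: min(r-i=1, Z[6]=2)=1; Z[7]=1
i=8: i≥r, start 0; Z[8]=0
i=9: i≥r, start 0; Z[9]=0
i=10: i≥r, start 0; Z[10]=0
i=11: i≥r, start 0; Z[11]=1 scan→box=[11,12)
i=12: i≥r, start 0; Z[12]=0
i=13: i≥r, start 0; Z[13]=1 scan→box=[13,14)
i=14: i≥r, start 0; Z[14]=0
i=15: i≥r, start 0; Z[15]=2 scan→box=[15,17)
i=16: min(r-i=1, Z[1]=7)=1; Z[16]=1
i=17: i≥r, start 0; Z[17]=0
i=18: i≥r, start 0; Z[18]=3 scan→box=[18,21)
i=19: min(r-i=2, Z[1]=7)=2; Z[19]=2
i=20: min(r-i=1, Z[2]=6)=1; Z[20]=1
i=21: i≥r, start 0; Z[21]=0
i=22: i≥r, start 0; Z[22]=1 scan→box=[22,23)
i=23: i≥r, start 0; Z[23]=0
i=24: i≥r, start 0; Z[24]=2 scan→box=[24,26)
i=25: min(r-i=1, Z[1]=7)=1; Z[25]=1
i=26: i≥r, start 0; Z[26]=0
i=27: i≥r, start 0; Z[27]=5 scan→box=[27,32)
i=28: min(r-i=4, Z[1]=7)=4; Z[28]=4
i=29: min(r-i=3, Z[2]=6)=3; Z[29]=3
i=30: min(r-i=2, Z[3]=5)=2; Z[30]=2
i=31: min(r-i=1, Z[4]=4)=1; Z[31]=1
i=32: i≥r, start 0; Z[32]=0
i=33: i≥r, start 0; Z[33]=5 scan→box=[33,38)
i=34: min(r-i=4, Z[1]=7)=4; Z[34]=4
i=35: min(r-i=3, Z[2]=6)=3; Z[35]=3
i=36: min(r-i=2, Z[3]=5)=2; Z[36]=2
i=37: min(r-i=1, Z[4]=4)=1; Z[37]=1
i=38: i≥r, start 0; Z[38]=0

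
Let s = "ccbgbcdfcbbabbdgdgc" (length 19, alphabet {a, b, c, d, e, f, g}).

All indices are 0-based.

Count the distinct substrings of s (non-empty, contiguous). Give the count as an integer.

rank | idx | suffix
   0 |  11 | abbdgdgc
   1 |  10 | babbdgdgc
   2 |   9 | bbabbdgdgc
   3 |  12 | bbdgdgc
   4 |   4 | bcdfcbbabbdgdgc
   5 |  13 | bdgdgc
   6 |   2 | bgbcdfcbbabbdgdgc
   7 |  18 | c
   8 |   8 | cbbabbdgdgc
   9 |   1 | cbgbcdfcbbabbdgdgc
  10 |   0 | ccbgbcdfcbbabbdgdgc
  11 |   5 | cdfcbbabbdgdgc
  12 |   6 | dfcbbabbdgdgc
  13 |  16 | dgc
  14 |  14 | dgdgc
  15 |   7 | fcbbabbdgdgc
  16 |   3 | gbcdfcbbabbdgdgc
  17 |  17 | gc
  18 |  15 | gdgc

SA = [11, 10, 9, 12, 4, 13, 2, 18, 8, 1, 0, 5, 6, 16, 14, 7, 3, 17, 15]
i: (SA[i-1],SA[i]) lcp shared
  1: (11,10) 0 ''
  2: (10,9) 1 'b'
  3: (9,12) 2 'bb'
  4: (12,4) 1 'b'
  5: (4,13) 1 'b'
  6: (13,2) 1 'b'
  7: (2,18) 0 ''
  8: (18,8) 1 'c'
  9: (8,1) 2 'cb'
  10: (1,0) 1 'c'
  11: (0,5) 1 'c'
  12: (5,6) 0 ''
  13: (6,16) 1 'd'
  14: (16,14) 2 'dg'
  15: (14,7) 0 ''
  16: (7,3) 0 ''
  17: (3,17) 1 'g'
  18: (17,15) 1 'g'

n(n+1)/2 = 19·20/2 = 190
Σ LCP = 0 + 0 + 1 + 2 + 1 + 1 + 1 + 0 + 1 + 2 + 1 + 1 + 0 + 1 + 2 + 0 + 0 + 1 + 1 = 16
distinct = 190 − 16 = 174

174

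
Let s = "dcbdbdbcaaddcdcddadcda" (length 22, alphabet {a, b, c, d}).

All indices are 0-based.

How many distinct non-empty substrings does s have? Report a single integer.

222

sorted suffixes:
  #0 SA[0]=21  'a'
  #1 SA[1]=8  'aaddcdcddadcda'
  #2 SA[2]=17  'adcda'
  #3 SA[3]=9  'addcdcddadcda'
  #4 SA[4]=6  'bcaaddcdcddadcda'
  #5 SA[5]=4  'bdbcaaddcdcddadcda'
  #6 SA[6]=2  'bdbdbcaaddcdcddadcda'
  #7 SA[7]=7  'caaddcdcddadcda'
  #8 SA[8]=1  'cbdbdbcaaddcdcddadcda'
  #9 SA[9]=19  'cda'
  #10 SA[10]=12  'cdcddadcda'
  #11 SA[11]=14  'cddadcda'
  #12 SA[12]=20  'da'
  #13 SA[13]=16  'dadcda'
  #14 SA[14]=5  'dbcaaddcdcddadcda'
  #15 SA[15]=3  'dbdbcaaddcdcddadcda'
  #16 SA[16]=0  'dcbdbdbcaaddcdcddadcda'
  #17 SA[17]=18  'dcda'
  #18 SA[18]=11  'dcdcddadcda'
  #19 SA[19]=13  'dcddadcda'
  #20 SA[20]=15  'ddadcda'
  #21 SA[21]=10  'ddcdcddadcda'

SA = [21, 8, 17, 9, 6, 4, 2, 7, 1, 19, 12, 14, 20, 16, 5, 3, 0, 18, 11, 13, 15, 10]
[i] adj suffixes → lcp
  [1] 21/8 → 1 ('a')
  [2] 8/17 → 1 ('a')
  [3] 17/9 → 2 ('ad')
  [4] 9/6 → 0 ('')
  [5] 6/4 → 1 ('b')
  [6] 4/2 → 3 ('bdb')
  [7] 2/7 → 0 ('')
  [8] 7/1 → 1 ('c')
  [9] 1/19 → 1 ('c')
  [10] 19/12 → 2 ('cd')
  [11] 12/14 → 2 ('cd')
  [12] 14/20 → 0 ('')
  [13] 20/16 → 2 ('da')
  [14] 16/5 → 1 ('d')
  [15] 5/3 → 2 ('db')
  [16] 3/0 → 1 ('d')
  [17] 0/18 → 2 ('dc')
  [18] 18/11 → 3 ('dcd')
  [19] 11/13 → 3 ('dcd')
  [20] 13/15 → 1 ('d')
  [21] 15/10 → 2 ('dd')

n(n+1)/2 = 22·23/2 = 253
Σ LCP = 0 + 1 + 1 + 2 + 0 + 1 + 3 + 0 + 1 + 1 + 2 + 2 + 0 + 2 + 1 + 2 + 1 + 2 + 3 + 3 + 1 + 2 = 31
distinct = 253 − 31 = 222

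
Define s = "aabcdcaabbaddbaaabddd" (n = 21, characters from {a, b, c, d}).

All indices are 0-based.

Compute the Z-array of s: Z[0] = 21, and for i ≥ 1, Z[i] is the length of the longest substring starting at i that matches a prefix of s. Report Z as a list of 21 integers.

[21, 1, 0, 0, 0, 0, 3, 1, 0, 0, 1, 0, 0, 0, 2, 3, 1, 0, 0, 0, 0]

Z[0]=21
i=1: fresh scan; Z[1]=1 scan→box=[1,2)
i=2: fresh scan; Z[2]=0
i=3: fresh scan; Z[3]=0
i=4: fresh scan; Z[4]=0
i=5: fresh scan; Z[5]=0
i=6: fresh scan; Z[6]=3 scan→box=[6,9)
i=7: min(r-i=2, Z[1]=1)=1; Z[7]=1
i=8: min(r-i=1, Z[2]=0)=0; Z[8]=0
i=9: fresh scan; Z[9]=0
i=10: fresh scan; Z[10]=1 scan→box=[10,11)
i=11: fresh scan; Z[11]=0
i=12: fresh scan; Z[12]=0
i=13: fresh scan; Z[13]=0
i=14: fresh scan; Z[14]=2 scan→box=[14,16)
i=15: min(r-i=1, Z[1]=1)=1; Z[15]=3 scan→box=[15,18)
i=16: min(r-i=2, Z[1]=1)=1; Z[16]=1
i=17: min(r-i=1, Z[2]=0)=0; Z[17]=0
i=18: fresh scan; Z[18]=0
i=19: fresh scan; Z[19]=0
i=20: fresh scan; Z[20]=0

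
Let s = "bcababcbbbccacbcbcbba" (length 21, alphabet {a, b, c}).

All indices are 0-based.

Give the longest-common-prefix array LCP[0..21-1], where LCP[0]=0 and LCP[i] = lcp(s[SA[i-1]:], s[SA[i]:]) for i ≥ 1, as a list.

rank | idx | suffix
   0 |  20 | a
   1 |   2 | ababcbbbccacbcbcbba
   2 |   4 | abcbbbccacbcbcbba
   3 |  12 | acbcbcbba
   4 |  19 | ba
   5 |   3 | babcbbbccacbcbcbba
   6 |  18 | bba
   7 |   7 | bbbccacbcbcbba
   8 |   8 | bbccacbcbcbba
   9 |   0 | bcababcbbbccacbcbcbba
  10 |  16 | bcbba
  11 |   5 | bcbbbccacbcbcbba
  12 |  14 | bcbcbba
  13 |   9 | bccacbcbcbba
  14 |   1 | cababcbbbccacbcbcbba
  15 |  11 | cacbcbcbba
  16 |  17 | cbba
  17 |   6 | cbbbccacbcbcbba
  18 |  15 | cbcbba
  19 |  13 | cbcbcbba
  20 |  10 | ccacbcbcbba

SA = [20, 2, 4, 12, 19, 3, 18, 7, 8, 0, 16, 5, 14, 9, 1, 11, 17, 6, 15, 13, 10]
i: (SA[i-1],SA[i]) lcp shared
  1: (20,2) 1 'a'
  2: (2,4) 2 'ab'
  3: (4,12) 1 'a'
  4: (12,19) 0 ''
  5: (19,3) 2 'ba'
  6: (3,18) 1 'b'
  7: (18,7) 2 'bb'
  8: (7,8) 2 'bb'
  9: (8,0) 1 'b'
  10: (0,16) 2 'bc'
  11: (16,5) 4 'bcbb'
  12: (5,14) 3 'bcb'
  13: (14,9) 2 'bc'
  14: (9,1) 0 ''
  15: (1,11) 2 'ca'
  16: (11,17) 1 'c'
  17: (17,6) 3 'cbb'
  18: (6,15) 2 'cb'
  19: (15,13) 4 'cbcb'
  20: (13,10) 1 'c'

[0, 1, 2, 1, 0, 2, 1, 2, 2, 1, 2, 4, 3, 2, 0, 2, 1, 3, 2, 4, 1]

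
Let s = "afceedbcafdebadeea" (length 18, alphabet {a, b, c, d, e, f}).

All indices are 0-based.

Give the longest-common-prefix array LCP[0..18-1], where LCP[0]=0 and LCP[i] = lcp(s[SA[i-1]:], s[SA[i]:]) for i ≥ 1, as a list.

[0, 1, 1, 2, 0, 1, 0, 1, 0, 1, 2, 0, 1, 1, 1, 2, 0, 1]

rank→(start, suffix):
  0 → (17, 'a')
  1 → (13, 'adeea')
  2 → (0, 'afceedbcafdebadeea')
  3 → (8, 'afdebadeea')
  4 → (12, 'badeea')
  5 → (6, 'bcafdebadeea')
  6 → (7, 'cafdebadeea')
  7 → (2, 'ceedbcafdebadeea')
  8 → (5, 'dbcafdebadeea')
  9 → (10, 'debadeea')
  10 → (14, 'deea')
  11 → (16, 'ea')
  12 → (11, 'ebadeea')
  13 → (4, 'edbcafdebadeea')
  14 → (15, 'eea')
  15 → (3, 'eedbcafdebadeea')
  16 → (1, 'fceedbcafdebadeea')
  17 → (9, 'fdebadeea')

SA = [17, 13, 0, 8, 12, 6, 7, 2, 5, 10, 14, 16, 11, 4, 15, 3, 1, 9]
rank  pair      lcp
   1  s[17:],s[13:]  1  'a'
   2  s[13:],s[0:]  1  'a'
   3  s[0:],s[8:]  2  'af'
   4  s[8:],s[12:]  0  ''
   5  s[12:],s[6:]  1  'b'
   6  s[6:],s[7:]  0  ''
   7  s[7:],s[2:]  1  'c'
   8  s[2:],s[5:]  0  ''
   9  s[5:],s[10:]  1  'd'
  10  s[10:],s[14:]  2  'de'
  11  s[14:],s[16:]  0  ''
  12  s[16:],s[11:]  1  'e'
  13  s[11:],s[4:]  1  'e'
  14  s[4:],s[15:]  1  'e'
  15  s[15:],s[3:]  2  'ee'
  16  s[3:],s[1:]  0  ''
  17  s[1:],s[9:]  1  'f'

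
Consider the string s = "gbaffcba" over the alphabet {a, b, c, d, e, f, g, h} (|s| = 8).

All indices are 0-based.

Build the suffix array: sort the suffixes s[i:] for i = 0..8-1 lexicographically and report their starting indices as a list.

[7, 2, 6, 1, 5, 4, 3, 0]

sorted suffixes:
  #0 SA[0]=7  'a'
  #1 SA[1]=2  'affcba'
  #2 SA[2]=6  'ba'
  #3 SA[3]=1  'baffcba'
  #4 SA[4]=5  'cba'
  #5 SA[5]=4  'fcba'
  #6 SA[6]=3  'ffcba'
  #7 SA[7]=0  'gbaffcba'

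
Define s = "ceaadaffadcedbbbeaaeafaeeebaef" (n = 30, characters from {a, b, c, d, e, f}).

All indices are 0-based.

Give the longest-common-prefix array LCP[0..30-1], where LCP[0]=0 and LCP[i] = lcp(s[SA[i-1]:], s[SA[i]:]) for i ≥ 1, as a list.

[0, 2, 1, 2, 1, 2, 2, 1, 2, 0, 1, 2, 1, 0, 2, 0, 1, 1, 0, 3, 2, 1, 1, 1, 2, 1, 0, 1, 2, 1]

rank→(start, suffix):
  0 → (2, 'aadaffadcedbbbeaaeafaeeebaef')
  1 → (17, 'aaeafaeeebaef')
  2 → (3, 'adaffadcedbbbeaaeafaeeebaef')
  3 → (8, 'adcedbbbeaaeafaeeebaef')
  4 → (18, 'aeafaeeebaef')
  5 → (22, 'aeeebaef')
  6 → (27, 'aef')
  7 → (20, 'afaeeebaef')
  8 → (5, 'affadcedbbbeaaeafaeeebaef')
  9 → (26, 'baef')
  10 → (13, 'bbbeaaeafaeeebaef')
  11 → (14, 'bbeaaeafaeeebaef')
  12 → (15, 'beaaeafaeeebaef')
  13 → (0, 'ceaadaffadcedbbbeaaeafaeeebaef')
  14 → (10, 'cedbbbeaaeafaeeebaef')
  15 → (4, 'daffadcedbbbeaaeafaeeebaef')
  16 → (12, 'dbbbeaaeafaeeebaef')
  17 → (9, 'dcedbbbeaaeafaeeebaef')
  18 → (1, 'eaadaffadcedbbbeaaeafaeeebaef')
  19 → (16, 'eaaeafaeeebaef')
  20 → (19, 'eafaeeebaef')
  21 → (25, 'ebaef')
  22 → (11, 'edbbbeaaeafaeeebaef')
  23 → (24, 'eebaef')
  24 → (23, 'eeebaef')
  25 → (28, 'ef')
  26 → (29, 'f')
  27 → (7, 'fadcedbbbeaaeafaeeebaef')
  28 → (21, 'faeeebaef')
  29 → (6, 'ffadcedbbbeaaeafaeeebaef')

SA = [2, 17, 3, 8, 18, 22, 27, 20, 5, 26, 13, 14, 15, 0, 10, 4, 12, 9, 1, 16, 19, 25, 11, 24, 23, 28, 29, 7, 21, 6]
i: (SA[i-1],SA[i]) lcp shared
  1: (2,17) 2 'aa'
  2: (17,3) 1 'a'
  3: (3,8) 2 'ad'
  4: (8,18) 1 'a'
  5: (18,22) 2 'ae'
  6: (22,27) 2 'ae'
  7: (27,20) 1 'a'
  8: (20,5) 2 'af'
  9: (5,26) 0 ''
  10: (26,13) 1 'b'
  11: (13,14) 2 'bb'
  12: (14,15) 1 'b'
  13: (15,0) 0 ''
  14: (0,10) 2 'ce'
  15: (10,4) 0 ''
  16: (4,12) 1 'd'
  17: (12,9) 1 'd'
  18: (9,1) 0 ''
  19: (1,16) 3 'eaa'
  20: (16,19) 2 'ea'
  21: (19,25) 1 'e'
  22: (25,11) 1 'e'
  23: (11,24) 1 'e'
  24: (24,23) 2 'ee'
  25: (23,28) 1 'e'
  26: (28,29) 0 ''
  27: (29,7) 1 'f'
  28: (7,21) 2 'fa'
  29: (21,6) 1 'f'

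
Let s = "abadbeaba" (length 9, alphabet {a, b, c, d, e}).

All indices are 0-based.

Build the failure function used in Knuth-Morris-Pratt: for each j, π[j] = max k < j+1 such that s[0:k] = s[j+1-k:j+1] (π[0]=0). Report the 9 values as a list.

[0, 0, 1, 0, 0, 0, 1, 2, 3]

π[0] = 0
j=1 s[j]='b': π[1]=0 (border '')
j=2 s[j]='a': π[2]=1 (border 'a')
j=3 s[j]='d': k: 1→0; π[3]=0 (border '')
j=4 s[j]='b': π[4]=0 (border '')
j=5 s[j]='e': π[5]=0 (border '')
j=6 s[j]='a': π[6]=1 (border 'a')
j=7 s[j]='b': π[7]=2 (border 'ab')
j=8 s[j]='a': π[8]=3 (border 'aba')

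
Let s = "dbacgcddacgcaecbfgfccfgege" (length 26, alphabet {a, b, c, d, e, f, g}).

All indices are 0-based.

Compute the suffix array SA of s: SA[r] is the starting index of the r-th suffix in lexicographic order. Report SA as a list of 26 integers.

[8, 2, 12, 1, 15, 11, 14, 19, 5, 20, 9, 3, 7, 0, 6, 25, 13, 23, 18, 21, 16, 10, 4, 24, 22, 17]

rank | idx | suffix
   0 |   8 | acgcaecbfgfccfgege
   1 |   2 | acgcddacgcaecbfgfccfgege
   2 |  12 | aecbfgfccfgege
   3 |   1 | bacgcddacgcaecbfgfccfgege
   4 |  15 | bfgfccfgege
   5 |  11 | caecbfgfccfgege
   6 |  14 | cbfgfccfgege
   7 |  19 | ccfgege
   8 |   5 | cddacgcaecbfgfccfgege
   9 |  20 | cfgege
  10 |   9 | cgcaecbfgfccfgege
  11 |   3 | cgcddacgcaecbfgfccfgege
  12 |   7 | dacgcaecbfgfccfgege
  13 |   0 | dbacgcddacgcaecbfgfccfgege
  14 |   6 | ddacgcaecbfgfccfgege
  15 |  25 | e
  16 |  13 | ecbfgfccfgege
  17 |  23 | ege
  18 |  18 | fccfgege
  19 |  21 | fgege
  20 |  16 | fgfccfgege
  21 |  10 | gcaecbfgfccfgege
  22 |   4 | gcddacgcaecbfgfccfgege
  23 |  24 | ge
  24 |  22 | gege
  25 |  17 | gfccfgege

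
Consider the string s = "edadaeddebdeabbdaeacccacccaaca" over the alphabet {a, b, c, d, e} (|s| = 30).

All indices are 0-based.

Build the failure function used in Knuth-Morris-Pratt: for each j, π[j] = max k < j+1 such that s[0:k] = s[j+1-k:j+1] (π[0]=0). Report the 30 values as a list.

π[0] = 0
j=1 s[j]='d': π[1]=0 (border '')
j=2 s[j]='a': π[2]=0 (border '')
j=3 s[j]='d': π[3]=0 (border '')
j=4 s[j]='a': π[4]=0 (border '')
j=5 s[j]='e': π[5]=1 (border 'e')
j=6 s[j]='d': π[6]=2 (border 'ed')
j=7 s[j]='d': k: 2→0; π[7]=0 (border '')
j=8 s[j]='e': π[8]=1 (border 'e')
j=9 s[j]='b': k: 1→0; π[9]=0 (border '')
j=10 s[j]='d': π[10]=0 (border '')
j=11 s[j]='e': π[11]=1 (border 'e')
j=12 s[j]='a': k: 1→0; π[12]=0 (border '')
j=13 s[j]='b': π[13]=0 (border '')
j=14 s[j]='b': π[14]=0 (border '')
j=15 s[j]='d': π[15]=0 (border '')
j=16 s[j]='a': π[16]=0 (border '')
j=17 s[j]='e': π[17]=1 (border 'e')
j=18 s[j]='a': k: 1→0; π[18]=0 (border '')
j=19 s[j]='c': π[19]=0 (border '')
j=20 s[j]='c': π[20]=0 (border '')
j=21 s[j]='c': π[21]=0 (border '')
j=22 s[j]='a': π[22]=0 (border '')
j=23 s[j]='c': π[23]=0 (border '')
j=24 s[j]='c': π[24]=0 (border '')
j=25 s[j]='c': π[25]=0 (border '')
j=26 s[j]='a': π[26]=0 (border '')
j=27 s[j]='a': π[27]=0 (border '')
j=28 s[j]='c': π[28]=0 (border '')
j=29 s[j]='a': π[29]=0 (border '')

[0, 0, 0, 0, 0, 1, 2, 0, 1, 0, 0, 1, 0, 0, 0, 0, 0, 1, 0, 0, 0, 0, 0, 0, 0, 0, 0, 0, 0, 0]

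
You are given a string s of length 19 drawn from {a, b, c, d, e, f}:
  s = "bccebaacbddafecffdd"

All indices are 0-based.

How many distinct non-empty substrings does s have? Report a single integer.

176

rank→(start, suffix):
  0 → (5, 'aacbddafecffdd')
  1 → (6, 'acbddafecffdd')
  2 → (11, 'afecffdd')
  3 → (4, 'baacbddafecffdd')
  4 → (0, 'bccebaacbddafecffdd')
  5 → (8, 'bddafecffdd')
  6 → (7, 'cbddafecffdd')
  7 → (1, 'ccebaacbddafecffdd')
  8 → (2, 'cebaacbddafecffdd')
  9 → (14, 'cffdd')
  10 → (18, 'd')
  11 → (10, 'dafecffdd')
  12 → (17, 'dd')
  13 → (9, 'ddafecffdd')
  14 → (3, 'ebaacbddafecffdd')
  15 → (13, 'ecffdd')
  16 → (16, 'fdd')
  17 → (12, 'fecffdd')
  18 → (15, 'ffdd')

SA = [5, 6, 11, 4, 0, 8, 7, 1, 2, 14, 18, 10, 17, 9, 3, 13, 16, 12, 15]
i: (SA[i-1],SA[i]) lcp shared
  1: (5,6) 1 'a'
  2: (6,11) 1 'a'
  3: (11,4) 0 ''
  4: (4,0) 1 'b'
  5: (0,8) 1 'b'
  6: (8,7) 0 ''
  7: (7,1) 1 'c'
  8: (1,2) 1 'c'
  9: (2,14) 1 'c'
  10: (14,18) 0 ''
  11: (18,10) 1 'd'
  12: (10,17) 1 'd'
  13: (17,9) 2 'dd'
  14: (9,3) 0 ''
  15: (3,13) 1 'e'
  16: (13,16) 0 ''
  17: (16,12) 1 'f'
  18: (12,15) 1 'f'

n(n+1)/2 = 19·20/2 = 190
Σ LCP = 0 + 1 + 1 + 0 + 1 + 1 + 0 + 1 + 1 + 1 + 0 + 1 + 1 + 2 + 0 + 1 + 0 + 1 + 1 = 14
distinct = 190 − 14 = 176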